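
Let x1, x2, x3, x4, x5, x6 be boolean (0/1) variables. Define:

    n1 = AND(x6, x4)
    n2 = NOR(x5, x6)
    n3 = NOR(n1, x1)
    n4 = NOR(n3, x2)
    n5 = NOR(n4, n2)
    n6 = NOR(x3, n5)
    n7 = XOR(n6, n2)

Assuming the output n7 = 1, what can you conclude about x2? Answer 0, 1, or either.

either

Both values of x2 occur among assignments with n7 = 1:
  x2=0: x1=0, x2=0, x3=0, x4=1, x5=0, x6=1
  x2=1: x1=0, x2=1, x3=1, x4=0, x5=0, x6=0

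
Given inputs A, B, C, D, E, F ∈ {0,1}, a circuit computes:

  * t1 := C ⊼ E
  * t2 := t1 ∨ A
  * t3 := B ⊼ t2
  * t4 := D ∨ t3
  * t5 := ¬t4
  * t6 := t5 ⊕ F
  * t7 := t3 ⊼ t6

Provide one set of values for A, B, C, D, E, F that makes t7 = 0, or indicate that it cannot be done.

t7 = t3 ⊼ t6 must be 0, so both t3 = 1 and t6 = 1.
Check with A=0 B=0 C=0 D=0 E=0 F=1:
t1 = C ⊼ E = 0 ⊼ 0 = 1
t2 = t1 ∨ A = 1 ∨ 0 = 1
t3 = B ⊼ t2 = 0 ⊼ 1 = 1
t4 = D ∨ t3 = 0 ∨ 1 = 1
t5 = ¬t4 = ¬1 = 0
t6 = t5 ⊕ F = 0 ⊕ 1 = 1
t7 = t3 ⊼ t6 = 1 ⊼ 1 = 0
So t7 = 0 as required.

A=0 B=0 C=0 D=0 E=0 F=1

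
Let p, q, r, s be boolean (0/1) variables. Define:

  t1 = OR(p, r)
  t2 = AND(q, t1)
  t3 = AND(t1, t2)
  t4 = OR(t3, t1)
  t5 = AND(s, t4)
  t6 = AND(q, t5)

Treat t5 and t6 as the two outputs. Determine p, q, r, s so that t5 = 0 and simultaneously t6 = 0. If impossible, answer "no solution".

Check with p=0, q=0, r=1, s=0:
t1 = OR(p, r) = OR(0, 1) = 1
t2 = AND(q, t1) = AND(0, 1) = 0
t3 = AND(t1, t2) = AND(1, 0) = 0
t4 = OR(t3, t1) = OR(0, 1) = 1
t5 = AND(s, t4) = AND(0, 1) = 0
t6 = AND(q, t5) = AND(0, 0) = 0
So t5 = 0 and t6 = 0.

p=0, q=0, r=1, s=0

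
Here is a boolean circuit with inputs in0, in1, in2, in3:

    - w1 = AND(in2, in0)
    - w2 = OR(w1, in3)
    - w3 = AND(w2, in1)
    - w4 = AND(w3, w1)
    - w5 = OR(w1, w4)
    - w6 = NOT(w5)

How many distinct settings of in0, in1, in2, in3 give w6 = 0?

4

w6 = NOT(w5) must be 0, so w5 = 1.
Satisfying assignments:
  in0=1, in1=0, in2=1, in3=0
  in0=1, in1=0, in2=1, in3=1
  in0=1, in1=1, in2=1, in3=0
  in0=1, in1=1, in2=1, in3=1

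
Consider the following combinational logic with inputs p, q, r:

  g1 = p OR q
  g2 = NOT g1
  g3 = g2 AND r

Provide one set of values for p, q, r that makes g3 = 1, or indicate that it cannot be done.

p=0, q=0, r=1

g3 = g2 AND r must be 1, so both g2 = 1 and r = 1.
g2 = NOT g1 must be 1, so g1 = 0.
Check with p=0, q=0, r=1:
g1 = p OR q = 0 OR 0 = 0
g2 = NOT g1 = NOT 0 = 1
g3 = g2 AND r = 1 AND 1 = 1
So g3 = 1 as required.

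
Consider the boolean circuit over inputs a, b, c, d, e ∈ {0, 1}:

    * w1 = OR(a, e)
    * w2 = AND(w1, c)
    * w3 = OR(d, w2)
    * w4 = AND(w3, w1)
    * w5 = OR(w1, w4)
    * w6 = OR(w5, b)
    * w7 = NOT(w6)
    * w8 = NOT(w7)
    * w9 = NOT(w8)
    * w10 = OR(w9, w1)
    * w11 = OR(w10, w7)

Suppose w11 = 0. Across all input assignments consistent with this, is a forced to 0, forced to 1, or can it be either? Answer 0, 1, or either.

0

w11 = OR(w10, w7) must be 0, so both w10 = 0 and w7 = 0.
w10 = OR(w9, w1) must be 0, so both w9 = 0 and w1 = 0.
w7 = NOT(w6) must be 0, so w6 = 1.
Every assignment with w11 = 0 has a = 0; there are 4 such assignment(s).
  a=0, b=1, c=0, d=0, e=0
  a=0, b=1, c=0, d=1, e=0
  a=0, b=1, c=1, d=0, e=0
  a=0, b=1, c=1, d=1, e=0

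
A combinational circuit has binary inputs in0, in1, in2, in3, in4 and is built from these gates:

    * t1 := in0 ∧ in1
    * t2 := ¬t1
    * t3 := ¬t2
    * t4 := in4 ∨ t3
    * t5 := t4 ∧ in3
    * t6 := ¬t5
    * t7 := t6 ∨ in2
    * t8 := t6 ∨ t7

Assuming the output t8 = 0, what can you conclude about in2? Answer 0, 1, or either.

0

t8 = t6 ∨ t7 must be 0, so both t6 = 0 and t7 = 0.
t6 = ¬t5 must be 0, so t5 = 1.
t7 = t6 ∨ in2 must be 0, so both t6 = 0 and in2 = 0.
Every assignment with t8 = 0 has in2 = 0; there are 5 such assignment(s).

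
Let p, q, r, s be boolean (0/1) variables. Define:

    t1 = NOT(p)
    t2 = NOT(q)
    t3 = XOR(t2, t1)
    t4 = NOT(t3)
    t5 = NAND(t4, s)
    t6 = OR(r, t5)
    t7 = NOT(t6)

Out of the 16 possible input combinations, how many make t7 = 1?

t7 = NOT(t6) must be 1, so t6 = 0.
Satisfying assignments:
  p=0, q=0, r=0, s=1
  p=1, q=1, r=0, s=1

2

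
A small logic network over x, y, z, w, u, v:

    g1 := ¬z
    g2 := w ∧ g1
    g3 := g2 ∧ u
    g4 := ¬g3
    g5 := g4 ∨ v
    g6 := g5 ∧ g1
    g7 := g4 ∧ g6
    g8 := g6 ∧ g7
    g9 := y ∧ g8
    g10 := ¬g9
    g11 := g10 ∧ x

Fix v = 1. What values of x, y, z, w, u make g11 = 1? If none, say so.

g11 = g10 ∧ x must be 1, so both g10 = 1 and x = 1.
g10 = ¬g9 must be 1, so g9 = 0.
Check with v = 1 and x=1, y=0, z=0, w=1, u=1:
g1 = ¬z = ¬0 = 1
g2 = w ∧ g1 = 1 ∧ 1 = 1
g3 = g2 ∧ u = 1 ∧ 1 = 1
g4 = ¬g3 = ¬1 = 0
g5 = g4 ∨ v = 0 ∨ 1 = 1
g6 = g5 ∧ g1 = 1 ∧ 1 = 1
g7 = g4 ∧ g6 = 0 ∧ 1 = 0
g8 = g6 ∧ g7 = 1 ∧ 0 = 0
g9 = y ∧ g8 = 0 ∧ 0 = 0
g10 = ¬g9 = ¬0 = 1
g11 = g10 ∧ x = 1 ∧ 1 = 1
So g11 = 1.

x=1, y=0, z=0, w=1, u=1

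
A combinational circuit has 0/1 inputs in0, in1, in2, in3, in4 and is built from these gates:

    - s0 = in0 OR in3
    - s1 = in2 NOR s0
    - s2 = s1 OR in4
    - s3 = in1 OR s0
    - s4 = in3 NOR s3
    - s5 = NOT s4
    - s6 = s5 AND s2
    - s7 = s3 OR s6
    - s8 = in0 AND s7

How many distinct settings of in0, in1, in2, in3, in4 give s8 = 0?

s8 = in0 AND s7 must be 0, so at least one of in0, s7 is 0.
Enumerating the 32 input combinations, 16 give s8 = 0 and 16 give s8 = 1.

16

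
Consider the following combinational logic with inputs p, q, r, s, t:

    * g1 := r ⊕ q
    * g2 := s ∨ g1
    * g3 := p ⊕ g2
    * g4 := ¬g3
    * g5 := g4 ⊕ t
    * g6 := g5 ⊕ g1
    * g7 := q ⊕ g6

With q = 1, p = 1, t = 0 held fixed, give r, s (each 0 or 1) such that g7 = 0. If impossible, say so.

g7 = q ⊕ g6 must be 0, so q and g6 are equal.
Check with q = 1, p = 1, t = 0 and r=1, s=1:
g1 = r ⊕ q = 1 ⊕ 1 = 0
g2 = s ∨ g1 = 1 ∨ 0 = 1
g3 = p ⊕ g2 = 1 ⊕ 1 = 0
g4 = ¬g3 = ¬0 = 1
g5 = g4 ⊕ t = 1 ⊕ 0 = 1
g6 = g5 ⊕ g1 = 1 ⊕ 0 = 1
g7 = q ⊕ g6 = 1 ⊕ 1 = 0
So g7 = 0.

r=1, s=1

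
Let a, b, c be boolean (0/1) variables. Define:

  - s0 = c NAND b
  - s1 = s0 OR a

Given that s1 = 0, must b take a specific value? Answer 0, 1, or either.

s1 = s0 OR a must be 0, so both s0 = 0 and a = 0.
s0 = c NAND b must be 0, so both c = 1 and b = 1.
Every assignment with s1 = 0 has b = 1; there are 1 such assignment(s).
  a=0, b=1, c=1

1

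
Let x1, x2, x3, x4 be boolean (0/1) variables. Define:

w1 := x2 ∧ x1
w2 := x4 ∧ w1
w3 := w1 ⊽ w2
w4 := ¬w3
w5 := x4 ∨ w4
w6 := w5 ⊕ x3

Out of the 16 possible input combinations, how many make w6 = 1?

8

w6 = w5 ⊕ x3 must be 1, so w5 and x3 differ.
Enumerating the 16 input combinations, 8 give w6 = 1 and 8 give w6 = 0.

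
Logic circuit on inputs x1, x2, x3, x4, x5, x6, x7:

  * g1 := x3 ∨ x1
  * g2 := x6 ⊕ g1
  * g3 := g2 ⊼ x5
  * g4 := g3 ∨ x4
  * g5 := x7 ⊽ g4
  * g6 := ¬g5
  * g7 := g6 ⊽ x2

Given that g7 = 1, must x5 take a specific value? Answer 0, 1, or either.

1

g7 = g6 ⊽ x2 must be 1, so both g6 = 0 and x2 = 0.
g6 = ¬g5 must be 0, so g5 = 1.
Every assignment with g7 = 1 has x5 = 1; there are 4 such assignment(s).
  x1=0, x2=0, x3=0, x4=0, x5=1, x6=1, x7=0
  x1=0, x2=0, x3=1, x4=0, x5=1, x6=0, x7=0
  x1=1, x2=0, x3=0, x4=0, x5=1, x6=0, x7=0
  x1=1, x2=0, x3=1, x4=0, x5=1, x6=0, x7=0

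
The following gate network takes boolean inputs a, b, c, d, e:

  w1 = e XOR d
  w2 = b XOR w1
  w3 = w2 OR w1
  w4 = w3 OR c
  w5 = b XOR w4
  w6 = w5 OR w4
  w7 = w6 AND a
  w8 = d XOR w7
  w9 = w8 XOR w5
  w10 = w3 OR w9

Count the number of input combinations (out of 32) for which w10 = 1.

w10 = w3 OR w9 must be 1, so at least one of w3, w9 is 1.
Enumerating the 32 input combinations, 28 give w10 = 1 and 4 give w10 = 0.

28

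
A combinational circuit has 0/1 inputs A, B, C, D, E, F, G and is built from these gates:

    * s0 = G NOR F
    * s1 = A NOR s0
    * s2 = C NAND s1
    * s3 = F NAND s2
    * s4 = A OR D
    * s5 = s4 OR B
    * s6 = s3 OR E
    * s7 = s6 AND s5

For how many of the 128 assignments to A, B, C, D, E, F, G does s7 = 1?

s7 = s6 AND s5 must be 1, so both s6 = 1 and s5 = 1.
Enumerating the 128 input combinations, 90 give s7 = 1 and 38 give s7 = 0.

90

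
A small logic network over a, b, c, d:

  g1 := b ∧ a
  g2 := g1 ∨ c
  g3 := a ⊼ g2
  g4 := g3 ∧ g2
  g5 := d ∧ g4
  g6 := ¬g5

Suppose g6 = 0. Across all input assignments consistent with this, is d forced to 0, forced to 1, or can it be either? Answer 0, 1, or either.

1

g6 = ¬g5 must be 0, so g5 = 1.
Every assignment with g6 = 0 has d = 1; there are 2 such assignment(s).
  a=0, b=0, c=1, d=1
  a=0, b=1, c=1, d=1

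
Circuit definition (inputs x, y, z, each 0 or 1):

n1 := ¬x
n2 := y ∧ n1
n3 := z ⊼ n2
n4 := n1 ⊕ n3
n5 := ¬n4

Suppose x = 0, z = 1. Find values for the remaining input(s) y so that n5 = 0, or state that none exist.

Check with x = 0, z = 1 and y=1:
n1 = ¬x = ¬0 = 1
n2 = y ∧ n1 = 1 ∧ 1 = 1
n3 = z ⊼ n2 = 1 ⊼ 1 = 0
n4 = n1 ⊕ n3 = 1 ⊕ 0 = 1
n5 = ¬n4 = ¬1 = 0
So n5 = 0.

y=1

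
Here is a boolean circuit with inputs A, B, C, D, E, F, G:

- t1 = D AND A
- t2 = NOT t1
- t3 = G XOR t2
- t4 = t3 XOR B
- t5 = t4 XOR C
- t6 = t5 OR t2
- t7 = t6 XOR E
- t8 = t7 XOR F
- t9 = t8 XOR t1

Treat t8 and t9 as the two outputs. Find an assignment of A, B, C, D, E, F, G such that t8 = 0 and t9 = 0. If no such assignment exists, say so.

Check with A=0 B=1 C=1 D=1 E=0 F=1 G=1:
t1 = D AND A = 1 AND 0 = 0
t2 = NOT t1 = NOT 0 = 1
t3 = G XOR t2 = 1 XOR 1 = 0
t4 = t3 XOR B = 0 XOR 1 = 1
t5 = t4 XOR C = 1 XOR 1 = 0
t6 = t5 OR t2 = 0 OR 1 = 1
t7 = t6 XOR E = 1 XOR 0 = 1
t8 = t7 XOR F = 1 XOR 1 = 0
t9 = t8 XOR t1 = 0 XOR 0 = 0
So t8 = 0 and t9 = 0.

A=0 B=1 C=1 D=1 E=0 F=1 G=1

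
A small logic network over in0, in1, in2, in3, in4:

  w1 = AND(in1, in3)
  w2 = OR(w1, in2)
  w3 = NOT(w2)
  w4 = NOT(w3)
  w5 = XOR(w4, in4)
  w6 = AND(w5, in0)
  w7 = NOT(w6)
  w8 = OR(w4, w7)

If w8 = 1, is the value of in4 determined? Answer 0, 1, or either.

either

Both values of in4 occur among assignments with w8 = 1:
  in4=0: in0=0, in1=0, in2=0, in3=0, in4=0
  in4=1: in0=0, in1=0, in2=0, in3=0, in4=1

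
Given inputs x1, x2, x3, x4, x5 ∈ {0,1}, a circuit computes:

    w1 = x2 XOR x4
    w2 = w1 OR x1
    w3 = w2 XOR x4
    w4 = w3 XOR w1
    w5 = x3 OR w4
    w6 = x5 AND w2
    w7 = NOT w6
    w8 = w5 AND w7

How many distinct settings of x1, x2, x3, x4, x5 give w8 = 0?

w8 = w5 AND w7 must be 0, so at least one of w5, w7 is 0.
Enumerating the 32 input combinations, 17 give w8 = 0 and 15 give w8 = 1.

17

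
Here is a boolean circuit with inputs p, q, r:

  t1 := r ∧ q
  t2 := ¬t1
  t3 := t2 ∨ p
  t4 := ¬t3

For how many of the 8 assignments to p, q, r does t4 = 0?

t4 = ¬t3 must be 0, so t3 = 1.
t3 = t2 ∨ p must be 1, so at least one of t2, p is 1.
Enumerating the 8 input combinations, 7 give t4 = 0 and 1 give t4 = 1.

7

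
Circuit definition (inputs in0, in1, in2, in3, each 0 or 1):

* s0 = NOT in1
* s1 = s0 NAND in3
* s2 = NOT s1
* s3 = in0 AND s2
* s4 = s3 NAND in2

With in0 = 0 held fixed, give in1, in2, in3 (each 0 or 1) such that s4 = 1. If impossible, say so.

s4 = s3 NAND in2 must be 1, so at least one of s3, in2 is 0.
Check with in0 = 0 and in1=0, in2=1, in3=1:
s0 = NOT in1 = NOT 0 = 1
s1 = s0 NAND in3 = 1 NAND 1 = 0
s2 = NOT s1 = NOT 0 = 1
s3 = in0 AND s2 = 0 AND 1 = 0
s4 = s3 NAND in2 = 0 NAND 1 = 1
So s4 = 1.

in1=0, in2=1, in3=1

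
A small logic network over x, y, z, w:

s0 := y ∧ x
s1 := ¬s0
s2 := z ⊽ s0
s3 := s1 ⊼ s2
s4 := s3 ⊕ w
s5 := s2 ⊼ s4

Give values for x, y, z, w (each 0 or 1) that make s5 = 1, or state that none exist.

x=1 y=1 z=1 w=0

s5 = s2 ⊼ s4 must be 1, so at least one of s2, s4 is 0.
Check with x=1 y=1 z=1 w=0:
s0 = y ∧ x = 1 ∧ 1 = 1
s1 = ¬s0 = ¬1 = 0
s2 = z ⊽ s0 = 1 ⊽ 1 = 0
s3 = s1 ⊼ s2 = 0 ⊼ 0 = 1
s4 = s3 ⊕ w = 1 ⊕ 0 = 1
s5 = s2 ⊼ s4 = 0 ⊼ 1 = 1
So s5 = 1 as required.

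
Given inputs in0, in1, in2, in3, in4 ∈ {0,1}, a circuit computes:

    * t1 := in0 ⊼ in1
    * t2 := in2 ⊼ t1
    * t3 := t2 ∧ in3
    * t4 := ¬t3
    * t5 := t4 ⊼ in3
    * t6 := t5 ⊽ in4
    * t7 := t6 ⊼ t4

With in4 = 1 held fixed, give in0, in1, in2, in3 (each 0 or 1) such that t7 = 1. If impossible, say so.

Check with in4 = 1 and in0=1, in1=0, in2=1, in3=1:
t1 = in0 ⊼ in1 = 1 ⊼ 0 = 1
t2 = in2 ⊼ t1 = 1 ⊼ 1 = 0
t3 = t2 ∧ in3 = 0 ∧ 1 = 0
t4 = ¬t3 = ¬0 = 1
t5 = t4 ⊼ in3 = 1 ⊼ 1 = 0
t6 = t5 ⊽ in4 = 0 ⊽ 1 = 0
t7 = t6 ⊼ t4 = 0 ⊼ 1 = 1
So t7 = 1.

in0=1, in1=0, in2=1, in3=1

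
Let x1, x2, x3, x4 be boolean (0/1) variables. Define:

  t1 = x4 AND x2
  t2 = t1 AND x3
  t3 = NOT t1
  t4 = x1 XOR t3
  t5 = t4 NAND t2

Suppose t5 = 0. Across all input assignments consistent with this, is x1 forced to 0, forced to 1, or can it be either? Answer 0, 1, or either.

1

t5 = t4 NAND t2 must be 0, so both t4 = 1 and t2 = 1.
Every assignment with t5 = 0 has x1 = 1; there are 1 such assignment(s).
  x1=1, x2=1, x3=1, x4=1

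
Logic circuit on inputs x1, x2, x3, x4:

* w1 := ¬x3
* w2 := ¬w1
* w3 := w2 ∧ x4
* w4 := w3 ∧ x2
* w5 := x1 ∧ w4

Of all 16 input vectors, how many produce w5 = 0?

w5 = x1 ∧ w4 must be 0, so at least one of x1, w4 is 0.
Enumerating the 16 input combinations, 15 give w5 = 0 and 1 give w5 = 1.

15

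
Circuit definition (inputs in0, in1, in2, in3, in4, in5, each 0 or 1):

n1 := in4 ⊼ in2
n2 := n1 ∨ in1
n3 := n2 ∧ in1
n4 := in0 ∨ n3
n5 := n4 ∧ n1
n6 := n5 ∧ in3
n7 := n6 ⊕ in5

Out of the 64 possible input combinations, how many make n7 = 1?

n7 = n6 ⊕ in5 must be 1, so n6 and in5 differ.
Enumerating the 64 input combinations, 32 give n7 = 1 and 32 give n7 = 0.

32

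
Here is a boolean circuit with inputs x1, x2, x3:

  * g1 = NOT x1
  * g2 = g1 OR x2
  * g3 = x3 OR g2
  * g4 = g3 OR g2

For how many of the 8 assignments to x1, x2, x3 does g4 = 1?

7

g4 = g3 OR g2 must be 1, so at least one of g3, g2 is 1.
Enumerating the 8 input combinations, 7 give g4 = 1 and 1 give g4 = 0.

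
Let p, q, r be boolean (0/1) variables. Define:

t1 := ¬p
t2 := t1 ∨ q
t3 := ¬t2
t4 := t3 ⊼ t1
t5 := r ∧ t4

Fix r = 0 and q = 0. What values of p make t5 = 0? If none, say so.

t5 = r ∧ t4 must be 0, so at least one of r, t4 is 0.
Check with r = 0 and q = 0 and p=1:
t1 = ¬p = ¬1 = 0
t2 = t1 ∨ q = 0 ∨ 0 = 0
t3 = ¬t2 = ¬0 = 1
t4 = t3 ⊼ t1 = 1 ⊼ 0 = 1
t5 = r ∧ t4 = 0 ∧ 1 = 0
So t5 = 0.

p=1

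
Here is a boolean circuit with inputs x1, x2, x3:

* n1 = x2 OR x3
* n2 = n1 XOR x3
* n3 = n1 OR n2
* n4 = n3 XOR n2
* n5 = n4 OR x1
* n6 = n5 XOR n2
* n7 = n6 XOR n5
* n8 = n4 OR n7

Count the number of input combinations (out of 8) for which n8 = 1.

6

n8 = n4 OR n7 must be 1, so at least one of n4, n7 is 1.
Satisfying assignments:
  x1=0, x2=0, x3=1
  x1=0, x2=1, x3=0
  x1=0, x2=1, x3=1
  x1=1, x2=0, x3=1
  x1=1, x2=1, x3=0
  x1=1, x2=1, x3=1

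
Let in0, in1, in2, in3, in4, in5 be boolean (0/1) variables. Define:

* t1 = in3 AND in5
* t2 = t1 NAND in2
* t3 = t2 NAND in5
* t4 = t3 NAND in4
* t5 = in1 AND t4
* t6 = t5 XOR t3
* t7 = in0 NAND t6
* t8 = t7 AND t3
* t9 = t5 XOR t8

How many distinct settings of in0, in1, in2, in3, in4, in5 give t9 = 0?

t9 = t5 XOR t8 must be 0, so t5 and t8 are equal.
Enumerating the 64 input combinations, 37 give t9 = 0 and 27 give t9 = 1.

37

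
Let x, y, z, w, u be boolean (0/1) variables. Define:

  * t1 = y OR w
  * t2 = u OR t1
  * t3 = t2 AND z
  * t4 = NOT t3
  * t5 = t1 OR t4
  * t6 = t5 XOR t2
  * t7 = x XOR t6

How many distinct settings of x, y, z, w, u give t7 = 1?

16

t7 = x XOR t6 must be 1, so x and t6 differ.
Enumerating the 32 input combinations, 16 give t7 = 1 and 16 give t7 = 0.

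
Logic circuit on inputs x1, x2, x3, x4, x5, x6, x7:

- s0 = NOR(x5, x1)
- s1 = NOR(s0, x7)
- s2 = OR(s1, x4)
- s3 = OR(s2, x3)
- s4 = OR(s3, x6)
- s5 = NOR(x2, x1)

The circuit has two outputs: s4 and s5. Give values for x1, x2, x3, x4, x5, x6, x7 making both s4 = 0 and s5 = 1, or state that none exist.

x1=0 x2=0 x3=0 x4=0 x5=1 x6=0 x7=1

Check with x1=0 x2=0 x3=0 x4=0 x5=1 x6=0 x7=1:
s0 = NOR(x5, x1) = NOR(1, 0) = 0
s1 = NOR(s0, x7) = NOR(0, 1) = 0
s2 = OR(s1, x4) = OR(0, 0) = 0
s3 = OR(s2, x3) = OR(0, 0) = 0
s4 = OR(s3, x6) = OR(0, 0) = 0
s5 = NOR(x2, x1) = NOR(0, 0) = 1
So s4 = 0 and s5 = 1.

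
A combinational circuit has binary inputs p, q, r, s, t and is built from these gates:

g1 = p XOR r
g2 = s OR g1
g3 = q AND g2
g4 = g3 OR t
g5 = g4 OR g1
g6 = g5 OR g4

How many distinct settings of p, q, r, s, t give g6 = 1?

26

g6 = g5 OR g4 must be 1, so at least one of g5, g4 is 1.
Enumerating the 32 input combinations, 26 give g6 = 1 and 6 give g6 = 0.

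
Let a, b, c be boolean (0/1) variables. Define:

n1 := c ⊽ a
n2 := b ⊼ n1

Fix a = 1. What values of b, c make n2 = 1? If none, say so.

n2 = b ⊼ n1 must be 1, so at least one of b, n1 is 0.
Check with a = 1 and b=1, c=1:
n1 = c ⊽ a = 1 ⊽ 1 = 0
n2 = b ⊼ n1 = 1 ⊼ 0 = 1
So n2 = 1.

b=1, c=1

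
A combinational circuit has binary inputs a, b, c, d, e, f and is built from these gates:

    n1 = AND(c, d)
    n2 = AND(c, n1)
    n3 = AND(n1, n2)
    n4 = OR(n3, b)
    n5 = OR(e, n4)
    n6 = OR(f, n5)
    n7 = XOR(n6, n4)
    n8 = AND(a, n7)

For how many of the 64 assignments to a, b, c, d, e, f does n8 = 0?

55

n8 = AND(a, n7) must be 0, so at least one of a, n7 is 0.
Enumerating the 64 input combinations, 55 give n8 = 0 and 9 give n8 = 1.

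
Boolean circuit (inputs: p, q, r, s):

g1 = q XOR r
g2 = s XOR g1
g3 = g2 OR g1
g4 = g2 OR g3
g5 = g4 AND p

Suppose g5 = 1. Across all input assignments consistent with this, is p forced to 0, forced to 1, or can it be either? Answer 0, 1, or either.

1

g5 = g4 AND p must be 1, so both g4 = 1 and p = 1.
g4 = g2 OR g3 must be 1, so at least one of g2, g3 is 1.
Every assignment with g5 = 1 has p = 1; there are 6 such assignment(s).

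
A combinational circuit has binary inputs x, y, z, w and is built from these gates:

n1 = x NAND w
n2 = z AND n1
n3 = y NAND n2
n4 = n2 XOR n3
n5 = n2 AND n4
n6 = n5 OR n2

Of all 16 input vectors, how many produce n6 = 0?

10

n6 = n5 OR n2 must be 0, so both n5 = 0 and n2 = 0.
n5 = n2 AND n4 must be 0, so at least one of n2, n4 is 0.
Enumerating the 16 input combinations, 10 give n6 = 0 and 6 give n6 = 1.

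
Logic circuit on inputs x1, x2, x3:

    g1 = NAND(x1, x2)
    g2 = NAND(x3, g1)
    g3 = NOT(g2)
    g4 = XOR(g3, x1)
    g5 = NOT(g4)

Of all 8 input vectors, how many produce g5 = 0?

5

g5 = NOT(g4) must be 0, so g4 = 1.
Satisfying assignments:
  x1=0, x2=0, x3=1
  x1=0, x2=1, x3=1
  x1=1, x2=0, x3=0
  x1=1, x2=1, x3=0
  x1=1, x2=1, x3=1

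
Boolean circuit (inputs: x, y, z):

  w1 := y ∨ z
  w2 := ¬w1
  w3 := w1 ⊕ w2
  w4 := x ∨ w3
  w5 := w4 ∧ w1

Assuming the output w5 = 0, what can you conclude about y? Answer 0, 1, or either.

w5 = w4 ∧ w1 must be 0, so at least one of w4, w1 is 0.
Every assignment with w5 = 0 has y = 0; there are 2 such assignment(s).
  x=0, y=0, z=0
  x=1, y=0, z=0

0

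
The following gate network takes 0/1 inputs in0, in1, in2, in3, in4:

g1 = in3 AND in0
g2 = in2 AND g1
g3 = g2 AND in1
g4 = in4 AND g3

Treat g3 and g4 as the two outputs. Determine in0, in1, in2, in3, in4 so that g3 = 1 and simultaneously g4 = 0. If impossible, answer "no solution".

in0=1, in1=1, in2=1, in3=1, in4=0

Check with in0=1, in1=1, in2=1, in3=1, in4=0:
g1 = in3 AND in0 = 1 AND 1 = 1
g2 = in2 AND g1 = 1 AND 1 = 1
g3 = g2 AND in1 = 1 AND 1 = 1
g4 = in4 AND g3 = 0 AND 1 = 0
So g3 = 1 and g4 = 0.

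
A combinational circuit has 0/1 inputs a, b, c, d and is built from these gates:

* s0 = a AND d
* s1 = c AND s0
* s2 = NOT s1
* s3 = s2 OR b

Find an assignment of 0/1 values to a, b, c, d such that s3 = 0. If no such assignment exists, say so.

a=1, b=0, c=1, d=1

s3 = s2 OR b must be 0, so both s2 = 0 and b = 0.
s2 = NOT s1 must be 0, so s1 = 1.
Check with a=1, b=0, c=1, d=1:
s0 = a AND d = 1 AND 1 = 1
s1 = c AND s0 = 1 AND 1 = 1
s2 = NOT s1 = NOT 1 = 0
s3 = s2 OR b = 0 OR 0 = 0
So s3 = 0 as required.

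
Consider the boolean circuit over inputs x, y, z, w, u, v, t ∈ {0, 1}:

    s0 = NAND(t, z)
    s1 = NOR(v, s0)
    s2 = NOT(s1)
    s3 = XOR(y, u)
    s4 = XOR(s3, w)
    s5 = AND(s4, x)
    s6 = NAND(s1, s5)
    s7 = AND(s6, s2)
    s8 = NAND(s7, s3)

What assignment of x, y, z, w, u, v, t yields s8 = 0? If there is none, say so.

x=0, y=0, z=0, w=0, u=1, v=0, t=0

s8 = NAND(s7, s3) must be 0, so both s7 = 1 and s3 = 1.
s7 = AND(s6, s2) must be 1, so both s6 = 1 and s2 = 1.
Check with x=0, y=0, z=0, w=0, u=1, v=0, t=0:
s0 = NAND(t, z) = NAND(0, 0) = 1
s1 = NOR(v, s0) = NOR(0, 1) = 0
s2 = NOT(s1) = NOT 0 = 1
s3 = XOR(y, u) = XOR(0, 1) = 1
s4 = XOR(s3, w) = XOR(1, 0) = 1
s5 = AND(s4, x) = AND(1, 0) = 0
s6 = NAND(s1, s5) = NAND(0, 0) = 1
s7 = AND(s6, s2) = AND(1, 1) = 1
s8 = NAND(s7, s3) = NAND(1, 1) = 0
So s8 = 0 as required.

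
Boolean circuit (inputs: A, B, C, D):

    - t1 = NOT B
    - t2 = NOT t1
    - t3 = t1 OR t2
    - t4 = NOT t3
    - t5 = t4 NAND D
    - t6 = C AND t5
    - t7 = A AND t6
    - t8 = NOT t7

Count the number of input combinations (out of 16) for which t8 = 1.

t8 = NOT t7 must be 1, so t7 = 0.
t7 = A AND t6 must be 0, so at least one of A, t6 is 0.
Enumerating the 16 input combinations, 12 give t8 = 1 and 4 give t8 = 0.

12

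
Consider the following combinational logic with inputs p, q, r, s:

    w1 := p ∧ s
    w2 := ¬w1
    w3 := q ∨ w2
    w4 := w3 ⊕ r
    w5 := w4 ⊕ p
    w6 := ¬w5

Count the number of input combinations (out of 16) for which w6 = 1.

w6 = ¬w5 must be 1, so w5 = 0.
Enumerating the 16 input combinations, 8 give w6 = 1 and 8 give w6 = 0.

8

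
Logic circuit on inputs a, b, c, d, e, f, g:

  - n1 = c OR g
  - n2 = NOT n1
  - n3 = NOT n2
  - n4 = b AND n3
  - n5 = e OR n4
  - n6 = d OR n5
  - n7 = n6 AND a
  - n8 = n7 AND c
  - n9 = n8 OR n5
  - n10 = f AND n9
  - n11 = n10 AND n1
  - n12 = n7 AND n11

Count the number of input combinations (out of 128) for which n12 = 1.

n12 = n7 AND n11 must be 1, so both n7 = 1 and n11 = 1.
Enumerating the 128 input combinations, 20 give n12 = 1 and 108 give n12 = 0.

20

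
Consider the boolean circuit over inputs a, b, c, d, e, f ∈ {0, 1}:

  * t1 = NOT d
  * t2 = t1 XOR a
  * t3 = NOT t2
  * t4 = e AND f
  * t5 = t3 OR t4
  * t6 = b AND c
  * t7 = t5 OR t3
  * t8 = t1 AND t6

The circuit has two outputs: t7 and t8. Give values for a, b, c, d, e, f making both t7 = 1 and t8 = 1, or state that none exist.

Check with a=1, b=1, c=1, d=0, e=1, f=1:
t1 = NOT d = NOT 0 = 1
t2 = t1 XOR a = 1 XOR 1 = 0
t3 = NOT t2 = NOT 0 = 1
t4 = e AND f = 1 AND 1 = 1
t5 = t3 OR t4 = 1 OR 1 = 1
t6 = b AND c = 1 AND 1 = 1
t7 = t5 OR t3 = 1 OR 1 = 1
t8 = t1 AND t6 = 1 AND 1 = 1
So t7 = 1 and t8 = 1.

a=1, b=1, c=1, d=0, e=1, f=1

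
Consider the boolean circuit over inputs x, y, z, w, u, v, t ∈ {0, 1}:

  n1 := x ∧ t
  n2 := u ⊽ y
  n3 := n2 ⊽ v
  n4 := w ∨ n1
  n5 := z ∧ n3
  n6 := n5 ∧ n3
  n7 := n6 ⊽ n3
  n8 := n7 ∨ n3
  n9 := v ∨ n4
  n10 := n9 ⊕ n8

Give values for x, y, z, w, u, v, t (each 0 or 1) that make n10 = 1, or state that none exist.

x=0 y=1 z=0 w=0 u=1 v=0 t=0

n10 = n9 ⊕ n8 must be 1, so n9 and n8 differ.
Check with x=0 y=1 z=0 w=0 u=1 v=0 t=0:
n1 = x ∧ t = 0 ∧ 0 = 0
n2 = u ⊽ y = 1 ⊽ 1 = 0
n3 = n2 ⊽ v = 0 ⊽ 0 = 1
n4 = w ∨ n1 = 0 ∨ 0 = 0
n5 = z ∧ n3 = 0 ∧ 1 = 0
n6 = n5 ∧ n3 = 0 ∧ 1 = 0
n7 = n6 ⊽ n3 = 0 ⊽ 1 = 0
n8 = n7 ∨ n3 = 0 ∨ 1 = 1
n9 = v ∨ n4 = 0 ∨ 0 = 0
n10 = n9 ⊕ n8 = 0 ⊕ 1 = 1
So n10 = 1 as required.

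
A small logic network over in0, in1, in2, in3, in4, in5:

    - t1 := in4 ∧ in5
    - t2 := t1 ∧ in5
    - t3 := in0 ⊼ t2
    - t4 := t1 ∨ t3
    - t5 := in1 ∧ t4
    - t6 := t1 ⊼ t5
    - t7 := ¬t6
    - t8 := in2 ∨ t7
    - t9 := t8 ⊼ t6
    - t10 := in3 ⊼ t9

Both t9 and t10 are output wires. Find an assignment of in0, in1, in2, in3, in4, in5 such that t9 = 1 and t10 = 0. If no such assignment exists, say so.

Check with in0=1 in1=1 in2=0 in3=1 in4=0 in5=0:
t1 = in4 ∧ in5 = 0 ∧ 0 = 0
t2 = t1 ∧ in5 = 0 ∧ 0 = 0
t3 = in0 ⊼ t2 = 1 ⊼ 0 = 1
t4 = t1 ∨ t3 = 0 ∨ 1 = 1
t5 = in1 ∧ t4 = 1 ∧ 1 = 1
t6 = t1 ⊼ t5 = 0 ⊼ 1 = 1
t7 = ¬t6 = ¬1 = 0
t8 = in2 ∨ t7 = 0 ∨ 0 = 0
t9 = t8 ⊼ t6 = 0 ⊼ 1 = 1
t10 = in3 ⊼ t9 = 1 ⊼ 1 = 0
So t9 = 1 and t10 = 0.

in0=1 in1=1 in2=0 in3=1 in4=0 in5=0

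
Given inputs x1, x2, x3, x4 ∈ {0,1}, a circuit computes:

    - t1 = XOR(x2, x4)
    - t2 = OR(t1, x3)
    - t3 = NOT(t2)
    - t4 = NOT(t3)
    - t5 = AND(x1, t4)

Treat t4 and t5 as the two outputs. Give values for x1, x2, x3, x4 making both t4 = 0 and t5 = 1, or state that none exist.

no solution exists

Across all 16 input combinations, none give both t4 = 0 and t5 = 1.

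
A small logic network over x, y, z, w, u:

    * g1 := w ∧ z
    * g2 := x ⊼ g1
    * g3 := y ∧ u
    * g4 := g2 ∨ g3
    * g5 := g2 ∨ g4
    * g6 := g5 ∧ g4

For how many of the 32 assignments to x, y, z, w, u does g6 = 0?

3

g6 = g5 ∧ g4 must be 0, so at least one of g5, g4 is 0.
Enumerating the 32 input combinations, 3 give g6 = 0 and 29 give g6 = 1.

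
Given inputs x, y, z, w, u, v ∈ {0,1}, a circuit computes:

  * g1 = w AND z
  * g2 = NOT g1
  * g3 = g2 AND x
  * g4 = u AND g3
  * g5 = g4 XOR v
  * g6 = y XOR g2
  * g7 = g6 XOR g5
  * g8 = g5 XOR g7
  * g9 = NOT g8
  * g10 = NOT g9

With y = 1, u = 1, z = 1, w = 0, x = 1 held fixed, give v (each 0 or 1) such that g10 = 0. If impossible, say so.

v=1

Check with y = 1, u = 1, z = 1, w = 0, x = 1 and v=1:
g1 = w AND z = 0 AND 1 = 0
g2 = NOT g1 = NOT 0 = 1
g3 = g2 AND x = 1 AND 1 = 1
g4 = u AND g3 = 1 AND 1 = 1
g5 = g4 XOR v = 1 XOR 1 = 0
g6 = y XOR g2 = 1 XOR 1 = 0
g7 = g6 XOR g5 = 0 XOR 0 = 0
g8 = g5 XOR g7 = 0 XOR 0 = 0
g9 = NOT g8 = NOT 0 = 1
g10 = NOT g9 = NOT 1 = 0
So g10 = 0.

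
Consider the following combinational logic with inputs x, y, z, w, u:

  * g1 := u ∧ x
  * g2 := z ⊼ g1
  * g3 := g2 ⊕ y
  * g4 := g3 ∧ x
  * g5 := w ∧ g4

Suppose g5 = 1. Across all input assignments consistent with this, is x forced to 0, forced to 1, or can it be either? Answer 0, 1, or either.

1

g5 = w ∧ g4 must be 1, so both w = 1 and g4 = 1.
Every assignment with g5 = 1 has x = 1; there are 4 such assignment(s).
  x=1, y=0, z=0, w=1, u=0
  x=1, y=0, z=0, w=1, u=1
  x=1, y=0, z=1, w=1, u=0
  x=1, y=1, z=1, w=1, u=1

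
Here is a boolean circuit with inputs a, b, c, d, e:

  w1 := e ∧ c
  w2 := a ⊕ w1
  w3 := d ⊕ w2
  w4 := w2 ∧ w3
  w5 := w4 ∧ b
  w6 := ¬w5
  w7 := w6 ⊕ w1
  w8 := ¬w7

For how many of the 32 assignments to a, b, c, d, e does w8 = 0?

w8 = ¬w7 must be 0, so w7 = 1.
w7 = w6 ⊕ w1 must be 1, so w6 and w1 differ.
Enumerating the 32 input combinations, 22 give w8 = 0 and 10 give w8 = 1.

22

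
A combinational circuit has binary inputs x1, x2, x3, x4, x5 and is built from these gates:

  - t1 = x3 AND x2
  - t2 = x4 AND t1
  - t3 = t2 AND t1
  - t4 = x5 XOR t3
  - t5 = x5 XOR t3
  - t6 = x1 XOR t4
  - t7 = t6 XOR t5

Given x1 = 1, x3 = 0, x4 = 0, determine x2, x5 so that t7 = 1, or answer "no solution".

Check with x1 = 1, x3 = 0, x4 = 0 and x2=0, x5=1:
t1 = x3 AND x2 = 0 AND 0 = 0
t2 = x4 AND t1 = 0 AND 0 = 0
t3 = t2 AND t1 = 0 AND 0 = 0
t4 = x5 XOR t3 = 1 XOR 0 = 1
t5 = x5 XOR t3 = 1 XOR 0 = 1
t6 = x1 XOR t4 = 1 XOR 1 = 0
t7 = t6 XOR t5 = 0 XOR 1 = 1
So t7 = 1.

x2=0, x5=1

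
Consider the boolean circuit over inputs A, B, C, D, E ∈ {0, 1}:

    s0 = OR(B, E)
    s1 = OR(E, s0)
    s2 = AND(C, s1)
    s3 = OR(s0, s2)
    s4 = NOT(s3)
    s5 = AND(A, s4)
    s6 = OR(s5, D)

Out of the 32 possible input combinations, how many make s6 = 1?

18

s6 = OR(s5, D) must be 1, so at least one of s5, D is 1.
Enumerating the 32 input combinations, 18 give s6 = 1 and 14 give s6 = 0.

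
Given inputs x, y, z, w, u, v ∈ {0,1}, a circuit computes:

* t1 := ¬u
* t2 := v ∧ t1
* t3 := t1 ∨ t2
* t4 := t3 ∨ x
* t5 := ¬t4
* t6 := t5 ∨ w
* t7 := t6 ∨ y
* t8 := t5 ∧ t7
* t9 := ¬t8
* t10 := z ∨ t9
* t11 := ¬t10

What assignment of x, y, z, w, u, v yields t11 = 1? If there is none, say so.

x=0, y=0, z=0, w=0, u=1, v=1

t11 = ¬t10 must be 1, so t10 = 0.
Check with x=0, y=0, z=0, w=0, u=1, v=1:
t1 = ¬u = ¬1 = 0
t2 = v ∧ t1 = 1 ∧ 0 = 0
t3 = t1 ∨ t2 = 0 ∨ 0 = 0
t4 = t3 ∨ x = 0 ∨ 0 = 0
t5 = ¬t4 = ¬0 = 1
t6 = t5 ∨ w = 1 ∨ 0 = 1
t7 = t6 ∨ y = 1 ∨ 0 = 1
t8 = t5 ∧ t7 = 1 ∧ 1 = 1
t9 = ¬t8 = ¬1 = 0
t10 = z ∨ t9 = 0 ∨ 0 = 0
t11 = ¬t10 = ¬0 = 1
So t11 = 1 as required.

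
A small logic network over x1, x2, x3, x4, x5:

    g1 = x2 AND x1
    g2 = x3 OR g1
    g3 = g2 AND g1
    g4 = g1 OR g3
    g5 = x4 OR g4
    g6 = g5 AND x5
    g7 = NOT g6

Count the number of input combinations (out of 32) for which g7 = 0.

10

g7 = NOT g6 must be 0, so g6 = 1.
g6 = g5 AND x5 must be 1, so both g5 = 1 and x5 = 1.
g5 = x4 OR g4 must be 1, so at least one of x4, g4 is 1.
Enumerating the 32 input combinations, 10 give g7 = 0 and 22 give g7 = 1.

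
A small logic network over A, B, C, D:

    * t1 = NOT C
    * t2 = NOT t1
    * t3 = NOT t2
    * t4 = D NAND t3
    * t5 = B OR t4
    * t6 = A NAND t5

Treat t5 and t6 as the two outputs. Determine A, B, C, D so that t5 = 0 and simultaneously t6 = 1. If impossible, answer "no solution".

A=0 B=0 C=0 D=1

Check with A=0 B=0 C=0 D=1:
t1 = NOT C = NOT 0 = 1
t2 = NOT t1 = NOT 1 = 0
t3 = NOT t2 = NOT 0 = 1
t4 = D NAND t3 = 1 NAND 1 = 0
t5 = B OR t4 = 0 OR 0 = 0
t6 = A NAND t5 = 0 NAND 0 = 1
So t5 = 0 and t6 = 1.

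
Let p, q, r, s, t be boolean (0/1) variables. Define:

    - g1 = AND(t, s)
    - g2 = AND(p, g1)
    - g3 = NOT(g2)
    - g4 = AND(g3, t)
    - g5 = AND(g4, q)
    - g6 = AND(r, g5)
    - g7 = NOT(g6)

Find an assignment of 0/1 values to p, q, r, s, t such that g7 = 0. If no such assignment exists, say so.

p=0, q=1, r=1, s=1, t=1

g7 = NOT(g6) must be 0, so g6 = 1.
Check with p=0, q=1, r=1, s=1, t=1:
g1 = AND(t, s) = AND(1, 1) = 1
g2 = AND(p, g1) = AND(0, 1) = 0
g3 = NOT(g2) = NOT 0 = 1
g4 = AND(g3, t) = AND(1, 1) = 1
g5 = AND(g4, q) = AND(1, 1) = 1
g6 = AND(r, g5) = AND(1, 1) = 1
g7 = NOT(g6) = NOT 1 = 0
So g7 = 0 as required.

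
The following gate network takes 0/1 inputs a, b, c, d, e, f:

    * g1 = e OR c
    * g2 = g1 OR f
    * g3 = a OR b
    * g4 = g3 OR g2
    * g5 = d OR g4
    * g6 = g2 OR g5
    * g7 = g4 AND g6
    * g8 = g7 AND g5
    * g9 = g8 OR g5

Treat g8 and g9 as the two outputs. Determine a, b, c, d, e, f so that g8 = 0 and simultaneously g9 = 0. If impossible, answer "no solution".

Check with a=0, b=0, c=0, d=0, e=0, f=0:
g1 = e OR c = 0 OR 0 = 0
g2 = g1 OR f = 0 OR 0 = 0
g3 = a OR b = 0 OR 0 = 0
g4 = g3 OR g2 = 0 OR 0 = 0
g5 = d OR g4 = 0 OR 0 = 0
g6 = g2 OR g5 = 0 OR 0 = 0
g7 = g4 AND g6 = 0 AND 0 = 0
g8 = g7 AND g5 = 0 AND 0 = 0
g9 = g8 OR g5 = 0 OR 0 = 0
So g8 = 0 and g9 = 0.

a=0, b=0, c=0, d=0, e=0, f=0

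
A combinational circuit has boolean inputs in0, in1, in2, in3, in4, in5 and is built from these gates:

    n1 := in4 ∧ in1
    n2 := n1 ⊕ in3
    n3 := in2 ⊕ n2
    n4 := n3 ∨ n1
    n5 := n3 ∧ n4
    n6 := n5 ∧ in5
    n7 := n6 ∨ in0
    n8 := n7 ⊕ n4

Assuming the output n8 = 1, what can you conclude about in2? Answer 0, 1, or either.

Both values of in2 occur among assignments with n8 = 1:
  in2=0: in0=0, in1=0, in2=0, in3=1, in4=0, in5=0
  in2=1: in0=0, in1=0, in2=1, in3=0, in4=0, in5=0

either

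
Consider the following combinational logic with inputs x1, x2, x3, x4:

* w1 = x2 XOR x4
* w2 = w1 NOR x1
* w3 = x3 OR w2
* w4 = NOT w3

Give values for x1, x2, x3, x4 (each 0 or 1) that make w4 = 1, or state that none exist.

w4 = NOT w3 must be 1, so w3 = 0.
w3 = x3 OR w2 must be 0, so both x3 = 0 and w2 = 0.
Check with x1=0 x2=0 x3=0 x4=1:
w1 = x2 XOR x4 = 0 XOR 1 = 1
w2 = w1 NOR x1 = 1 NOR 0 = 0
w3 = x3 OR w2 = 0 OR 0 = 0
w4 = NOT w3 = NOT 0 = 1
So w4 = 1 as required.

x1=0 x2=0 x3=0 x4=1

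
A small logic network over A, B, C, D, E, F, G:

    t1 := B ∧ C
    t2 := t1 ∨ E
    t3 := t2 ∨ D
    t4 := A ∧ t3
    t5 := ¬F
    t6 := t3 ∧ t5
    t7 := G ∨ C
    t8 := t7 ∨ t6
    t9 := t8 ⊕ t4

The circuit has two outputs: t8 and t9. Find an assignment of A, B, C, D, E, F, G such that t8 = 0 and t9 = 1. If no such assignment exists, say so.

A=1, B=1, C=0, D=0, E=1, F=1, G=0

Check with A=1, B=1, C=0, D=0, E=1, F=1, G=0:
t1 = B ∧ C = 1 ∧ 0 = 0
t2 = t1 ∨ E = 0 ∨ 1 = 1
t3 = t2 ∨ D = 1 ∨ 0 = 1
t4 = A ∧ t3 = 1 ∧ 1 = 1
t5 = ¬F = ¬1 = 0
t6 = t3 ∧ t5 = 1 ∧ 0 = 0
t7 = G ∨ C = 0 ∨ 0 = 0
t8 = t7 ∨ t6 = 0 ∨ 0 = 0
t9 = t8 ⊕ t4 = 0 ⊕ 1 = 1
So t8 = 0 and t9 = 1.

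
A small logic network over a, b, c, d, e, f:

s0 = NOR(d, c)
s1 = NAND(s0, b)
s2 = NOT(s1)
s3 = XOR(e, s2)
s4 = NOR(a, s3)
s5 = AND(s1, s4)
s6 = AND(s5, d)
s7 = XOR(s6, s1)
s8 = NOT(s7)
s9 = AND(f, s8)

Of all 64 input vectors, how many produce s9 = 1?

s9 = AND(f, s8) must be 1, so both f = 1 and s8 = 1.
Enumerating the 64 input combinations, 8 give s9 = 1 and 56 give s9 = 0.

8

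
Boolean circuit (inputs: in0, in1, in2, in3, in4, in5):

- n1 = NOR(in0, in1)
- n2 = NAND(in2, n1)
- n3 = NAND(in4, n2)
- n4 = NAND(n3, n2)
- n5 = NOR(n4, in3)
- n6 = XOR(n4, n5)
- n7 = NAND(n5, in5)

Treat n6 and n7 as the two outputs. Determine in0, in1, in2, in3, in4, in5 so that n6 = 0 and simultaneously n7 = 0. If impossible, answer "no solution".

no solution exists

Across all 64 input combinations, none give both n6 = 0 and n7 = 0.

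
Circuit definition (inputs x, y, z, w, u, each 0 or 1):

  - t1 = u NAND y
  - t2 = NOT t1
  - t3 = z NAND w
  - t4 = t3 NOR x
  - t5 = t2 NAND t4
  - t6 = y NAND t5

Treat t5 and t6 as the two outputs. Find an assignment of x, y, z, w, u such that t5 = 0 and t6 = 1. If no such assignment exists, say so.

x=0 y=1 z=1 w=1 u=1

Check with x=0 y=1 z=1 w=1 u=1:
t1 = u NAND y = 1 NAND 1 = 0
t2 = NOT t1 = NOT 0 = 1
t3 = z NAND w = 1 NAND 1 = 0
t4 = t3 NOR x = 0 NOR 0 = 1
t5 = t2 NAND t4 = 1 NAND 1 = 0
t6 = y NAND t5 = 1 NAND 0 = 1
So t5 = 0 and t6 = 1.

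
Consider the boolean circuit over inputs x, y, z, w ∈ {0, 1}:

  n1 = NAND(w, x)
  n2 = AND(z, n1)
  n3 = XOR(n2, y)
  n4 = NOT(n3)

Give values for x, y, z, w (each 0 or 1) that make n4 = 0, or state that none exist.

x=0 y=0 z=1 w=1

n4 = NOT(n3) must be 0, so n3 = 1.
n3 = XOR(n2, y) must be 1, so n2 and y differ.
Check with x=0 y=0 z=1 w=1:
n1 = NAND(w, x) = NAND(1, 0) = 1
n2 = AND(z, n1) = AND(1, 1) = 1
n3 = XOR(n2, y) = XOR(1, 0) = 1
n4 = NOT(n3) = NOT 1 = 0
So n4 = 0 as required.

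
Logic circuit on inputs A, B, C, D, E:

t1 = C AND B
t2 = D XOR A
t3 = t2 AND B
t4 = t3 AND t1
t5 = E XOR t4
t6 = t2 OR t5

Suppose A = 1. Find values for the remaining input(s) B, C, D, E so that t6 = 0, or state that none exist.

t6 = t2 OR t5 must be 0, so both t2 = 0 and t5 = 0.
Check with A = 1 and B=0, C=0, D=1, E=0:
t1 = C AND B = 0 AND 0 = 0
t2 = D XOR A = 1 XOR 1 = 0
t3 = t2 AND B = 0 AND 0 = 0
t4 = t3 AND t1 = 0 AND 0 = 0
t5 = E XOR t4 = 0 XOR 0 = 0
t6 = t2 OR t5 = 0 OR 0 = 0
So t6 = 0.

B=0, C=0, D=1, E=0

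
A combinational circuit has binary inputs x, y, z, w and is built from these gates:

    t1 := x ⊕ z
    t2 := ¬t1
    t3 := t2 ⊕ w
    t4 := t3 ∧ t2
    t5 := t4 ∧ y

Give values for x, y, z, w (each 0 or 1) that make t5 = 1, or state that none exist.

t5 = t4 ∧ y must be 1, so both t4 = 1 and y = 1.
t4 = t3 ∧ t2 must be 1, so both t3 = 1 and t2 = 1.
t3 = t2 ⊕ w must be 1, so t2 and w differ.
Check with x=1 y=1 z=1 w=0:
t1 = x ⊕ z = 1 ⊕ 1 = 0
t2 = ¬t1 = ¬0 = 1
t3 = t2 ⊕ w = 1 ⊕ 0 = 1
t4 = t3 ∧ t2 = 1 ∧ 1 = 1
t5 = t4 ∧ y = 1 ∧ 1 = 1
So t5 = 1 as required.

x=1 y=1 z=1 w=0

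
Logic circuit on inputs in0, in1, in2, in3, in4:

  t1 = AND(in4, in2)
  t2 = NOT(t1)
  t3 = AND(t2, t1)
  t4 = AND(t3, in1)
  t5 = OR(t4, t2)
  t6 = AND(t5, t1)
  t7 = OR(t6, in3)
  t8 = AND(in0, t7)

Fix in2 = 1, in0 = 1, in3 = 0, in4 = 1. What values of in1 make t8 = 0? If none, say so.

Check with in2 = 1, in0 = 1, in3 = 0, in4 = 1 and in1=1:
t1 = AND(in4, in2) = AND(1, 1) = 1
t2 = NOT(t1) = NOT 1 = 0
t3 = AND(t2, t1) = AND(0, 1) = 0
t4 = AND(t3, in1) = AND(0, 1) = 0
t5 = OR(t4, t2) = OR(0, 0) = 0
t6 = AND(t5, t1) = AND(0, 1) = 0
t7 = OR(t6, in3) = OR(0, 0) = 0
t8 = AND(in0, t7) = AND(1, 0) = 0
So t8 = 0.

in1=1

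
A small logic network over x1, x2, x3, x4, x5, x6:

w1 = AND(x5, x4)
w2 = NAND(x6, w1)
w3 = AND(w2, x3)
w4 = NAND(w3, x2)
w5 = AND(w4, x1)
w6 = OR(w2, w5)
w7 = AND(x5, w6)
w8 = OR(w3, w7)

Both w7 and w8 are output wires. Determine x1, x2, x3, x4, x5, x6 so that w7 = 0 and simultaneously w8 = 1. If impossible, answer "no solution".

Check with x1=0, x2=0, x3=1, x4=0, x5=0, x6=0:
w1 = AND(x5, x4) = AND(0, 0) = 0
w2 = NAND(x6, w1) = NAND(0, 0) = 1
w3 = AND(w2, x3) = AND(1, 1) = 1
w4 = NAND(w3, x2) = NAND(1, 0) = 1
w5 = AND(w4, x1) = AND(1, 0) = 0
w6 = OR(w2, w5) = OR(1, 0) = 1
w7 = AND(x5, w6) = AND(0, 1) = 0
w8 = OR(w3, w7) = OR(1, 0) = 1
So w7 = 0 and w8 = 1.

x1=0, x2=0, x3=1, x4=0, x5=0, x6=0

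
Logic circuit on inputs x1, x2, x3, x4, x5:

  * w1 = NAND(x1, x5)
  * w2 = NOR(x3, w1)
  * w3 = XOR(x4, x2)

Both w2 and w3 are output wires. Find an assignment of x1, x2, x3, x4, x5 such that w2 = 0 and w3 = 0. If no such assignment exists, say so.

Check with x1=0 x2=0 x3=0 x4=0 x5=1:
w1 = NAND(x1, x5) = NAND(0, 1) = 1
w2 = NOR(x3, w1) = NOR(0, 1) = 0
w3 = XOR(x4, x2) = XOR(0, 0) = 0
So w2 = 0 and w3 = 0.

x1=0 x2=0 x3=0 x4=0 x5=1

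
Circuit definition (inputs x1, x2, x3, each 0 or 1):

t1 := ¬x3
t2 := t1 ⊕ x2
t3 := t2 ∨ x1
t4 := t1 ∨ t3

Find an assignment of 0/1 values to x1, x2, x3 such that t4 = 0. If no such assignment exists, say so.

x1=0, x2=0, x3=1

t4 = t1 ∨ t3 must be 0, so both t1 = 0 and t3 = 0.
Check with x1=0, x2=0, x3=1:
t1 = ¬x3 = ¬1 = 0
t2 = t1 ⊕ x2 = 0 ⊕ 0 = 0
t3 = t2 ∨ x1 = 0 ∨ 0 = 0
t4 = t1 ∨ t3 = 0 ∨ 0 = 0
So t4 = 0 as required.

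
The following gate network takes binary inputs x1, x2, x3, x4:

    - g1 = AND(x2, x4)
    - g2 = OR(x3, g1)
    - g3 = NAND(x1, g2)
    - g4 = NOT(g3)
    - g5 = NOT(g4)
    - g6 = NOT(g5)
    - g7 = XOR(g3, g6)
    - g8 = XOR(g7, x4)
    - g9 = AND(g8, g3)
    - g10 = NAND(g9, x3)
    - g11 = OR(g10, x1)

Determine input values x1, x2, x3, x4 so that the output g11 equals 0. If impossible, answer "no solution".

x1=0, x2=1, x3=1, x4=0

Check with x1=0, x2=1, x3=1, x4=0:
g1 = AND(x2, x4) = AND(1, 0) = 0
g2 = OR(x3, g1) = OR(1, 0) = 1
g3 = NAND(x1, g2) = NAND(0, 1) = 1
g4 = NOT(g3) = NOT 1 = 0
g5 = NOT(g4) = NOT 0 = 1
g6 = NOT(g5) = NOT 1 = 0
g7 = XOR(g3, g6) = XOR(1, 0) = 1
g8 = XOR(g7, x4) = XOR(1, 0) = 1
g9 = AND(g8, g3) = AND(1, 1) = 1
g10 = NAND(g9, x3) = NAND(1, 1) = 0
g11 = OR(g10, x1) = OR(0, 0) = 0
So g11 = 0 as required.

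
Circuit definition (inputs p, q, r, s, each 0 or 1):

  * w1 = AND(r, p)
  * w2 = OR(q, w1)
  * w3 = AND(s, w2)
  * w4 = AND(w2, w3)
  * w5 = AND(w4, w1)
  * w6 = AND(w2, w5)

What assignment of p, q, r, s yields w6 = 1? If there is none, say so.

p=1, q=0, r=1, s=1

w6 = AND(w2, w5) must be 1, so both w2 = 1 and w5 = 1.
Check with p=1, q=0, r=1, s=1:
w1 = AND(r, p) = AND(1, 1) = 1
w2 = OR(q, w1) = OR(0, 1) = 1
w3 = AND(s, w2) = AND(1, 1) = 1
w4 = AND(w2, w3) = AND(1, 1) = 1
w5 = AND(w4, w1) = AND(1, 1) = 1
w6 = AND(w2, w5) = AND(1, 1) = 1
So w6 = 1 as required.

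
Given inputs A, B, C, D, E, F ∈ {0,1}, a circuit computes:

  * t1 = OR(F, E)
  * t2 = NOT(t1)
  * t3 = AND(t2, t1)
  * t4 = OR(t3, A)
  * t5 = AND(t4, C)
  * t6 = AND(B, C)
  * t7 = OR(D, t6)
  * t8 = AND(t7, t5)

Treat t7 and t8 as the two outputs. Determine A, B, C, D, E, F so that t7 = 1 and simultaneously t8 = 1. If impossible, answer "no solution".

Check with A=1, B=1, C=1, D=1, E=0, F=0:
t1 = OR(F, E) = OR(0, 0) = 0
t2 = NOT(t1) = NOT 0 = 1
t3 = AND(t2, t1) = AND(1, 0) = 0
t4 = OR(t3, A) = OR(0, 1) = 1
t5 = AND(t4, C) = AND(1, 1) = 1
t6 = AND(B, C) = AND(1, 1) = 1
t7 = OR(D, t6) = OR(1, 1) = 1
t8 = AND(t7, t5) = AND(1, 1) = 1
So t7 = 1 and t8 = 1.

A=1, B=1, C=1, D=1, E=0, F=0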